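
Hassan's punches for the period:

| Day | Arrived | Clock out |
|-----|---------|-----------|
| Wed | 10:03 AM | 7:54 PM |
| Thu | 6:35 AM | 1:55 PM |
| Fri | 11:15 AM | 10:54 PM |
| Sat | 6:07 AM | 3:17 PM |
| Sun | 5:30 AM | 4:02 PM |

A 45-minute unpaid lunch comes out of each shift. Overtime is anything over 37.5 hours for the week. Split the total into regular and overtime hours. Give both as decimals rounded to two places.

Regular 37.50 hours, overtime 7.28 hours

Wed: 10:03 AM–7:54 PM = 9 h 51 min; less 45 min break → 9 h 6 min
Thu: 6:35 AM–1:55 PM = 7 h 20 min; less 45 min break → 6 h 35 min
Fri: 11:15 AM–10:54 PM = 11 h 39 min; less 45 min break → 10 h 54 min
Sat: 6:07 AM–3:17 PM = 9 h 10 min; less 45 min break → 8 h 25 min
Sun: 5:30 AM–4:02 PM = 10 h 32 min; less 45 min break → 9 h 47 min
Total worked: 44 h 47 min = 44.78 h.
Threshold 37.5 h → overtime 7 h 17 min, regular 37 h 30 min.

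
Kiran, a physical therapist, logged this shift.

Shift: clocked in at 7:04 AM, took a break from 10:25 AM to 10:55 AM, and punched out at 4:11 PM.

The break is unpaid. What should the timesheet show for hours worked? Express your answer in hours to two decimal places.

8.62 hours

Shift: 7:04 AM–4:11 PM = 9 h 7 min; less 30 min break → 8 h 37 min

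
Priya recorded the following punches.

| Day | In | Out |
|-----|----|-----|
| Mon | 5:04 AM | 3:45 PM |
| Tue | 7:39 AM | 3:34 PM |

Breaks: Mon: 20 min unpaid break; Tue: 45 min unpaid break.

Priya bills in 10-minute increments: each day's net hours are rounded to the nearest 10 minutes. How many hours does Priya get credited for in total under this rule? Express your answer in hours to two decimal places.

Mon: 5:04 AM–3:45 PM = 10 h 41 min − 20 min = 10 h 21 min → rounds to 10 h 20 min
Tue: 7:39 AM–3:34 PM = 7 h 55 min − 45 min = 7 h 10 min → rounds to 7 h 10 min
Total credited: 17 h 30 min.

17.50 hours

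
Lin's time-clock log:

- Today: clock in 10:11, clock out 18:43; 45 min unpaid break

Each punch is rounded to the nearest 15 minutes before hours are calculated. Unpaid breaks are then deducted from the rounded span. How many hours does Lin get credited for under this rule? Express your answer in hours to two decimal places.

Today: in 10:11→10:15, out 18:43→18:45; 8 h 30 min − 45 min = 7 h 45 min

7.75 hours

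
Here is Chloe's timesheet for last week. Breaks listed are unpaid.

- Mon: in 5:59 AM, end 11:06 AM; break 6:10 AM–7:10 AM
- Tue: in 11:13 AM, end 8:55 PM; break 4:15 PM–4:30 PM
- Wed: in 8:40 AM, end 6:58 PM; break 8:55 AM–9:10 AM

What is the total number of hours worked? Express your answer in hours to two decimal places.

23.62 hours

Mon: 5:59 AM–11:06 AM = 5 h 7 min; less 60 min break → 4 h 7 min
Tue: 11:13 AM–8:55 PM = 9 h 42 min; less 15 min break → 9 h 27 min
Wed: 8:40 AM–6:58 PM = 10 h 18 min; less 15 min break → 10 h 3 min
Total: 4 h 7 min + 9 h 27 min + 10 h 3 min = 23 h 37 min.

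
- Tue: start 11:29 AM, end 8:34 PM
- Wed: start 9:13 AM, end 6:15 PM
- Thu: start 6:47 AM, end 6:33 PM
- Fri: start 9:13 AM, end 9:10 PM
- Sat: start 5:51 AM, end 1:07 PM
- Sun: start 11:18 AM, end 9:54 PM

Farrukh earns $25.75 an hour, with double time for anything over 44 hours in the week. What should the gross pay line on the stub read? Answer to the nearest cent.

Tue: 11:29 AM–8:34 PM = 9 h 5 min
Wed: 9:13 AM–6:15 PM = 9 h 2 min
Thu: 6:47 AM–6:33 PM = 11 h 46 min
Fri: 9:13 AM–9:10 PM = 11 h 57 min
Sat: 5:51 AM–1:07 PM = 7 h 16 min
Sun: 11:18 AM–9:54 PM = 10 h 36 min
Total worked: 59 h 42 min = 3582 min.
Regular 44 h 0 min = 2640 min at $25.75/h; overtime 15 h 42 min = 942 min at $51.50/h.
Pay = (2640 × $25.75 + 942 × $51.50) ÷ 60 = $1941.55.

$1941.55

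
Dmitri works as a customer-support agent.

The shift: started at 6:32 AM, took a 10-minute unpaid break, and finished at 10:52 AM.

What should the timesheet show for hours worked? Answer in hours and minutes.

4 h 10 min

The shift: 6:32 AM–10:52 AM = 4 h 20 min; less 10 min break → 4 h 10 min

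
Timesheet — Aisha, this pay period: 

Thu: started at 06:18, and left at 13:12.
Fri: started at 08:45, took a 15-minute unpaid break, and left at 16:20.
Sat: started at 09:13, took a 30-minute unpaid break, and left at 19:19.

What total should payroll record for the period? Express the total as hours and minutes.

23 h 50 min

Thu: 06:18–13:12 = 6 h 54 min
Fri: 08:45–16:20 = 7 h 35 min; less 15 min break → 7 h 20 min
Sat: 09:13–19:19 = 10 h 6 min; less 30 min break → 9 h 36 min
Total: 6 h 54 min + 7 h 20 min + 9 h 36 min = 23 h 50 min.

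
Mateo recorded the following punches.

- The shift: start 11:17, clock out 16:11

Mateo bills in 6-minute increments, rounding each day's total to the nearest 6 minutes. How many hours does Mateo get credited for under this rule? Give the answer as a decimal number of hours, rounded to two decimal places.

4.90 hours

The shift: 11:17–16:11 = 4 h 54 min → rounds to 4 h 54 min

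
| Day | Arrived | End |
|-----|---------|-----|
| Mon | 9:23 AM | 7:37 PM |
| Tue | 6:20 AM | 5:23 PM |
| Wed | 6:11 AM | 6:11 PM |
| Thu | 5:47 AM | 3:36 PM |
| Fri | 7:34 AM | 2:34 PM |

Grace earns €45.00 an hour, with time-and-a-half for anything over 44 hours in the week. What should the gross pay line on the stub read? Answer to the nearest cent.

€2391.75

Mon: 9:23 AM–7:37 PM = 10 h 14 min
Tue: 6:20 AM–5:23 PM = 11 h 3 min
Wed: 6:11 AM–6:11 PM = 12 h 0 min
Thu: 5:47 AM–3:36 PM = 9 h 49 min
Fri: 7:34 AM–2:34 PM = 7 h 0 min
Total worked: 50 h 6 min = 3006 min.
Regular 44 h 0 min = 2640 min at €45.00/h; overtime 6 h 6 min = 366 min at €67.50/h.
Pay = (2640 × €45.00 + 366 × €67.50) ÷ 60 = €2391.75.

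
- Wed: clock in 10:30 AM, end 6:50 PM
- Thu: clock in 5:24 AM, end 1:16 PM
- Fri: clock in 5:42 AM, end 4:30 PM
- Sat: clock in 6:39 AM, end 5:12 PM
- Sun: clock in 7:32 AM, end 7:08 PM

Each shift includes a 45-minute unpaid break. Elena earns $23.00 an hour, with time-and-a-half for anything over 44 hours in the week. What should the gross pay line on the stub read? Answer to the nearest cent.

Wed: 10:30 AM–6:50 PM = 8 h 20 min; less 45 min break → 7 h 35 min
Thu: 5:24 AM–1:16 PM = 7 h 52 min; less 45 min break → 7 h 7 min
Fri: 5:42 AM–4:30 PM = 10 h 48 min; less 45 min break → 10 h 3 min
Sat: 6:39 AM–5:12 PM = 10 h 33 min; less 45 min break → 9 h 48 min
Sun: 7:32 AM–7:08 PM = 11 h 36 min; less 45 min break → 10 h 51 min
Total worked: 45 h 24 min = 2724 min.
Regular 44 h 0 min = 2640 min at $23.00/h; overtime 1 h 24 min = 84 min at $34.50/h.
Pay = (2640 × $23.00 + 84 × $34.50) ÷ 60 = $1060.30.

$1060.30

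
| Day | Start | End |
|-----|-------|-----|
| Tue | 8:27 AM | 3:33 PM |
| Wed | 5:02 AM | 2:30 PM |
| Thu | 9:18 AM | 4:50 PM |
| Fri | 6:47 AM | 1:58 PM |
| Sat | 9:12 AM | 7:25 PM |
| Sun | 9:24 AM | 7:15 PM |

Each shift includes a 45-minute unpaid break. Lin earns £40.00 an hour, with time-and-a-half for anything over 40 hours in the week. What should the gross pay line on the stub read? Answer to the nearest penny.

£2011.00

Tue: 8:27 AM–3:33 PM = 7 h 6 min; less 45 min break → 6 h 21 min
Wed: 5:02 AM–2:30 PM = 9 h 28 min; less 45 min break → 8 h 43 min
Thu: 9:18 AM–4:50 PM = 7 h 32 min; less 45 min break → 6 h 47 min
Fri: 6:47 AM–1:58 PM = 7 h 11 min; less 45 min break → 6 h 26 min
Sat: 9:12 AM–7:25 PM = 10 h 13 min; less 45 min break → 9 h 28 min
Sun: 9:24 AM–7:15 PM = 9 h 51 min; less 45 min break → 9 h 6 min
Total worked: 46 h 51 min = 2811 min.
Regular 40 h 0 min = 2400 min at £40.00/h; overtime 6 h 51 min = 411 min at £60.00/h.
Pay = (2400 × £40.00 + 411 × £60.00) ÷ 60 = £2011.00.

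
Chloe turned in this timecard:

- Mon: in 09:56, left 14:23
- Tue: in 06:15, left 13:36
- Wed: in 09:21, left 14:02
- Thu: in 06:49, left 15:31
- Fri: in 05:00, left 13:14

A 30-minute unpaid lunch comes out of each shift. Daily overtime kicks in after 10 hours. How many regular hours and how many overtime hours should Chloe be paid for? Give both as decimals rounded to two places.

Mon: 09:56–14:23 = 4 h 27 min; less 30 min break → 3 h 57 min
Tue: 06:15–13:36 = 7 h 21 min; less 30 min break → 6 h 51 min
Wed: 09:21–14:02 = 4 h 41 min; less 30 min break → 4 h 11 min
Thu: 06:49–15:31 = 8 h 42 min; less 30 min break → 8 h 12 min
Fri: 05:00–13:14 = 8 h 14 min; less 30 min break → 7 h 44 min
Mon reg 3 h 57 min / OT 0 h 0 min; Tue reg 6 h 51 min / OT 0 h 0 min; Wed reg 4 h 11 min / OT 0 h 0 min; Thu reg 8 h 12 min / OT 0 h 0 min; Fri reg 7 h 44 min / OT 0 h 0 min.
Totals: regular 30 h 55 min, overtime 0 h 0 min.

Regular 30.92 hours, overtime 0.00 hours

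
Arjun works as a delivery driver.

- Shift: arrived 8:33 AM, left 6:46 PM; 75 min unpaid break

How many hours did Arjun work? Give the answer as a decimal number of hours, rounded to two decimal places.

Shift: 8:33 AM–6:46 PM = 10 h 13 min; less 75 min break → 8 h 58 min

8.97 hours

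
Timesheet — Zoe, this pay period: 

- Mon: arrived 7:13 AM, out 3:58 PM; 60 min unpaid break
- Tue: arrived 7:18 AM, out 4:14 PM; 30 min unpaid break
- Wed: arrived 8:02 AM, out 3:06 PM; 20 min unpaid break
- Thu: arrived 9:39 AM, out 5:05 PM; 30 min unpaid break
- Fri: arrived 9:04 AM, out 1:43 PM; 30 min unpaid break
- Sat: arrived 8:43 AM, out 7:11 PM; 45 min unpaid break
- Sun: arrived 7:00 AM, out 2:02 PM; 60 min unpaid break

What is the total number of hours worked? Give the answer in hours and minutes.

49 h 45 min

Mon: 7:13 AM–3:58 PM = 8 h 45 min; less 60 min break → 7 h 45 min
Tue: 7:18 AM–4:14 PM = 8 h 56 min; less 30 min break → 8 h 26 min
Wed: 8:02 AM–3:06 PM = 7 h 4 min; less 20 min break → 6 h 44 min
Thu: 9:39 AM–5:05 PM = 7 h 26 min; less 30 min break → 6 h 56 min
Fri: 9:04 AM–1:43 PM = 4 h 39 min; less 30 min break → 4 h 9 min
Sat: 8:43 AM–7:11 PM = 10 h 28 min; less 45 min break → 9 h 43 min
Sun: 7:00 AM–2:02 PM = 7 h 2 min; less 60 min break → 6 h 2 min
Total: 7 h 45 min + 8 h 26 min + 6 h 44 min + 6 h 56 min + 4 h 9 min + 9 h 43 min + 6 h 2 min = 49 h 45 min.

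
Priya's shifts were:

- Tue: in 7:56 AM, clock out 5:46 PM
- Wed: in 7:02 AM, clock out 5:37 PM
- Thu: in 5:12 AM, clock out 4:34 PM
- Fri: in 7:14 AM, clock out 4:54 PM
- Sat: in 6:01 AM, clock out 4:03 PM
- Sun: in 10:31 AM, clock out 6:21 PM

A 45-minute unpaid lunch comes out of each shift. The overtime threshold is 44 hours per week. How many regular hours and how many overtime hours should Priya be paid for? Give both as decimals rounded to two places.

Regular 44.00 hours, overtime 10.82 hours

Tue: 7:56 AM–5:46 PM = 9 h 50 min; less 45 min break → 9 h 5 min
Wed: 7:02 AM–5:37 PM = 10 h 35 min; less 45 min break → 9 h 50 min
Thu: 5:12 AM–4:34 PM = 11 h 22 min; less 45 min break → 10 h 37 min
Fri: 7:14 AM–4:54 PM = 9 h 40 min; less 45 min break → 8 h 55 min
Sat: 6:01 AM–4:03 PM = 10 h 2 min; less 45 min break → 9 h 17 min
Sun: 10:31 AM–6:21 PM = 7 h 50 min; less 45 min break → 7 h 5 min
Total worked: 54 h 49 min = 54.82 h.
Threshold 44 h → overtime 10 h 49 min, regular 44 h 0 min.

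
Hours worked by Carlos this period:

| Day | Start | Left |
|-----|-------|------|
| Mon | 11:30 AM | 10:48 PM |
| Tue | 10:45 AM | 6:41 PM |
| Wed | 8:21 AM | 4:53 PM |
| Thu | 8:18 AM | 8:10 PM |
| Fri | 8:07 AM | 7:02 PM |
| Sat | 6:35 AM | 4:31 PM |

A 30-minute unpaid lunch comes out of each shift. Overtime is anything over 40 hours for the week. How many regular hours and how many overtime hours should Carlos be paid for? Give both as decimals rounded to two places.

Regular 40.00 hours, overtime 17.48 hours

Mon: 11:30 AM–10:48 PM = 11 h 18 min; less 30 min break → 10 h 48 min
Tue: 10:45 AM–6:41 PM = 7 h 56 min; less 30 min break → 7 h 26 min
Wed: 8:21 AM–4:53 PM = 8 h 32 min; less 30 min break → 8 h 2 min
Thu: 8:18 AM–8:10 PM = 11 h 52 min; less 30 min break → 11 h 22 min
Fri: 8:07 AM–7:02 PM = 10 h 55 min; less 30 min break → 10 h 25 min
Sat: 6:35 AM–4:31 PM = 9 h 56 min; less 30 min break → 9 h 26 min
Total worked: 57 h 29 min = 57.48 h.
Threshold 40 h → overtime 17 h 29 min, regular 40 h 0 min.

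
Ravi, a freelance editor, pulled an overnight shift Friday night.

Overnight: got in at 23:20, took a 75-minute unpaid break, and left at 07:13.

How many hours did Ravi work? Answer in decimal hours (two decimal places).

Overnight: 23:20 → midnight = 0 h 40 min; midnight → 07:13 = 7 h 13 min; span 7 h 53 min; less 75 min break → 6 h 38 min

6.63 hours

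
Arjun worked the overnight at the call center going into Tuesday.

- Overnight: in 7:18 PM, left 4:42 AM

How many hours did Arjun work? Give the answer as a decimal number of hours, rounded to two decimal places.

Overnight: 7:18 PM → midnight = 4 h 42 min; midnight → 4:42 AM = 4 h 42 min; span 9 h 24 min

9.40 hours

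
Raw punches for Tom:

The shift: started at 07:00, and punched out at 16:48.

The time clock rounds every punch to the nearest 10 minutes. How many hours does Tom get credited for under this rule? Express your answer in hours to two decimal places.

9.83 hours

The shift: in 07:00→07:00, out 16:48→16:50; 9 h 50 min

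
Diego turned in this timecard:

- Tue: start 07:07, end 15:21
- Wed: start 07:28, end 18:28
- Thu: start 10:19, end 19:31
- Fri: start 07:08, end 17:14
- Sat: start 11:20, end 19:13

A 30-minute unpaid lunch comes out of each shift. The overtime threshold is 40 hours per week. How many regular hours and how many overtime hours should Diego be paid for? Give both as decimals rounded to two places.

Regular 40.00 hours, overtime 3.92 hours

Tue: 07:07–15:21 = 8 h 14 min; less 30 min break → 7 h 44 min
Wed: 07:28–18:28 = 11 h 0 min; less 30 min break → 10 h 30 min
Thu: 10:19–19:31 = 9 h 12 min; less 30 min break → 8 h 42 min
Fri: 07:08–17:14 = 10 h 6 min; less 30 min break → 9 h 36 min
Sat: 11:20–19:13 = 7 h 53 min; less 30 min break → 7 h 23 min
Total worked: 43 h 55 min = 43.92 h.
Threshold 40 h → overtime 3 h 55 min, regular 40 h 0 min.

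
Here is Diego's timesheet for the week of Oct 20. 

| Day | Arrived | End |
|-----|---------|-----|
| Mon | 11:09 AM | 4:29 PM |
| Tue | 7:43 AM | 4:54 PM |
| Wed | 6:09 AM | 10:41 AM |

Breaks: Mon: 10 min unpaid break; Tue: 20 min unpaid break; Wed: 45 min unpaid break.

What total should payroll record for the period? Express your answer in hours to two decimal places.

17.80 hours

Mon: 11:09 AM–4:29 PM = 5 h 20 min; less 10 min break → 5 h 10 min
Tue: 7:43 AM–4:54 PM = 9 h 11 min; less 20 min break → 8 h 51 min
Wed: 6:09 AM–10:41 AM = 4 h 32 min; less 45 min break → 3 h 47 min
Total: 5 h 10 min + 8 h 51 min + 3 h 47 min = 17 h 48 min.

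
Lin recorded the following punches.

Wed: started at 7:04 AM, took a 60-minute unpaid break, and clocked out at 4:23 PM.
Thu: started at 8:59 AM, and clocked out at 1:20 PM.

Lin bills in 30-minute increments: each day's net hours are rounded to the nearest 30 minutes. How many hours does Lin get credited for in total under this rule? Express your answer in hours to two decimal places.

Wed: 7:04 AM–4:23 PM = 9 h 19 min − 60 min = 8 h 19 min → rounds to 8 h 30 min
Thu: 8:59 AM–1:20 PM = 4 h 21 min → rounds to 4 h 30 min
Total credited: 13 h 0 min.

13.00 hours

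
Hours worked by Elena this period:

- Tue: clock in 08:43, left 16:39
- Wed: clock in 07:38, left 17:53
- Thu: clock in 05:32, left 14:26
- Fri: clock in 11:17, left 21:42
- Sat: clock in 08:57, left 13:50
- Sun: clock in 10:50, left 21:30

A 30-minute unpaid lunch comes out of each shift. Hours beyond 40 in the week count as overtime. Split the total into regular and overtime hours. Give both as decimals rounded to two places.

Tue: 08:43–16:39 = 7 h 56 min; less 30 min break → 7 h 26 min
Wed: 07:38–17:53 = 10 h 15 min; less 30 min break → 9 h 45 min
Thu: 05:32–14:26 = 8 h 54 min; less 30 min break → 8 h 24 min
Fri: 11:17–21:42 = 10 h 25 min; less 30 min break → 9 h 55 min
Sat: 08:57–13:50 = 4 h 53 min; less 30 min break → 4 h 23 min
Sun: 10:50–21:30 = 10 h 40 min; less 30 min break → 10 h 10 min
Total worked: 50 h 3 min = 50.05 h.
Threshold 40 h → overtime 10 h 3 min, regular 40 h 0 min.

Regular 40.00 hours, overtime 10.05 hours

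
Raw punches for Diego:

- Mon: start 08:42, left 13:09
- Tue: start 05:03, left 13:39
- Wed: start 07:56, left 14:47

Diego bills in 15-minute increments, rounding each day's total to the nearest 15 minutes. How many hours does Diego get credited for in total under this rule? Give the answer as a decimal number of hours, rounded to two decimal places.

19.75 hours

Mon: 08:42–13:09 = 4 h 27 min → rounds to 4 h 30 min
Tue: 05:03–13:39 = 8 h 36 min → rounds to 8 h 30 min
Wed: 07:56–14:47 = 6 h 51 min → rounds to 6 h 45 min
Total credited: 19 h 45 min.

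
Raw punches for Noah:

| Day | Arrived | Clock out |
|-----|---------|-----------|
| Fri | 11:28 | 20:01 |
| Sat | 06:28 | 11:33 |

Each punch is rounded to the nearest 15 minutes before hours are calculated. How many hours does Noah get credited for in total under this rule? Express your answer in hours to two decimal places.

13.50 hours

Fri: in 11:28→11:30, out 20:01→20:00; 8 h 30 min
Sat: in 06:28→06:30, out 11:33→11:30; 5 h 0 min
Total credited: 13 h 30 min.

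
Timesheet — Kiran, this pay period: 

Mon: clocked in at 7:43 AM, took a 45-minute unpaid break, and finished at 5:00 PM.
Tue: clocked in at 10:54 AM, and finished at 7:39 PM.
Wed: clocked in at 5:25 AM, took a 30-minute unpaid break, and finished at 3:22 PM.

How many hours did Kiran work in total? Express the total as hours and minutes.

26 h 44 min

Mon: 7:43 AM–5:00 PM = 9 h 17 min; less 45 min break → 8 h 32 min
Tue: 10:54 AM–7:39 PM = 8 h 45 min
Wed: 5:25 AM–3:22 PM = 9 h 57 min; less 30 min break → 9 h 27 min
Total: 8 h 32 min + 8 h 45 min + 9 h 27 min = 26 h 44 min.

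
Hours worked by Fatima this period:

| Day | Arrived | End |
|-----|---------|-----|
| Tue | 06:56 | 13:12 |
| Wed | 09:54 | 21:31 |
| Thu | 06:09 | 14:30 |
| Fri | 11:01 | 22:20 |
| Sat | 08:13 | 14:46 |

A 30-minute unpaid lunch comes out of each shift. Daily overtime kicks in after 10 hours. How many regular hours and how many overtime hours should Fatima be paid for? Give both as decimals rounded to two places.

Regular 39.67 hours, overtime 1.93 hours

Tue: 06:56–13:12 = 6 h 16 min; less 30 min break → 5 h 46 min
Wed: 09:54–21:31 = 11 h 37 min; less 30 min break → 11 h 7 min
Thu: 06:09–14:30 = 8 h 21 min; less 30 min break → 7 h 51 min
Fri: 11:01–22:20 = 11 h 19 min; less 30 min break → 10 h 49 min
Sat: 08:13–14:46 = 6 h 33 min; less 30 min break → 6 h 3 min
Tue reg 5 h 46 min / OT 0 h 0 min; Wed reg 10 h 0 min / OT 1 h 7 min; Thu reg 7 h 51 min / OT 0 h 0 min; Fri reg 10 h 0 min / OT 0 h 49 min; Sat reg 6 h 3 min / OT 0 h 0 min.
Totals: regular 39 h 40 min, overtime 1 h 56 min.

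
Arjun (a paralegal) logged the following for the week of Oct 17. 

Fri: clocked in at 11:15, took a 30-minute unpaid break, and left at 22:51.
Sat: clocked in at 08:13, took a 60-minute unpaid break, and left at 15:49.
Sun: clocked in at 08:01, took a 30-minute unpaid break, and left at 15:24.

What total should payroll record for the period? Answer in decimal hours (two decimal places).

Fri: 11:15–22:51 = 11 h 36 min; less 30 min break → 11 h 6 min
Sat: 08:13–15:49 = 7 h 36 min; less 60 min break → 6 h 36 min
Sun: 08:01–15:24 = 7 h 23 min; less 30 min break → 6 h 53 min
Total: 11 h 6 min + 6 h 36 min + 6 h 53 min = 24 h 35 min.

24.58 hours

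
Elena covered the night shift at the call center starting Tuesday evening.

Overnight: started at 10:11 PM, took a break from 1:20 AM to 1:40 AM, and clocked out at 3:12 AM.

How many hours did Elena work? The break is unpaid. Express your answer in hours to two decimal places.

4.68 hours

Overnight: 10:11 PM → midnight = 1 h 49 min; midnight → 3:12 AM = 3 h 12 min; span 5 h 1 min; less 20 min break → 4 h 41 min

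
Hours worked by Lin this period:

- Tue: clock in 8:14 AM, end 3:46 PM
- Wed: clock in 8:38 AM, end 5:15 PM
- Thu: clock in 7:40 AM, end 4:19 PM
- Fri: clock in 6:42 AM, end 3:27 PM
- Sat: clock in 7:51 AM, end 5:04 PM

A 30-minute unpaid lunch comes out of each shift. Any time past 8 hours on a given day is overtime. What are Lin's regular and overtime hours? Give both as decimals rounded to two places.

Tue: 8:14 AM–3:46 PM = 7 h 32 min; less 30 min break → 7 h 2 min
Wed: 8:38 AM–5:15 PM = 8 h 37 min; less 30 min break → 8 h 7 min
Thu: 7:40 AM–4:19 PM = 8 h 39 min; less 30 min break → 8 h 9 min
Fri: 6:42 AM–3:27 PM = 8 h 45 min; less 30 min break → 8 h 15 min
Sat: 7:51 AM–5:04 PM = 9 h 13 min; less 30 min break → 8 h 43 min
Tue reg 7 h 2 min / OT 0 h 0 min; Wed reg 8 h 0 min / OT 0 h 7 min; Thu reg 8 h 0 min / OT 0 h 9 min; Fri reg 8 h 0 min / OT 0 h 15 min; Sat reg 8 h 0 min / OT 0 h 43 min.
Totals: regular 39 h 2 min, overtime 1 h 14 min.

Regular 39.03 hours, overtime 1.23 hours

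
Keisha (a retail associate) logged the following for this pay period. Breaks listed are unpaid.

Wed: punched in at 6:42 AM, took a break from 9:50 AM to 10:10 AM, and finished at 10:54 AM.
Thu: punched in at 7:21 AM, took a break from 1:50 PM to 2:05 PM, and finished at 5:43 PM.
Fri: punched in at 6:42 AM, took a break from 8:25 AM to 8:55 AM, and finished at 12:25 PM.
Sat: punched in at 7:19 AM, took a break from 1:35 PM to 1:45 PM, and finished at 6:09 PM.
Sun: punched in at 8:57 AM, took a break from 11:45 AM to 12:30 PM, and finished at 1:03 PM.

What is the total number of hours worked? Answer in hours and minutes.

Wed: 6:42 AM–10:54 AM = 4 h 12 min; less 20 min break → 3 h 52 min
Thu: 7:21 AM–5:43 PM = 10 h 22 min; less 15 min break → 10 h 7 min
Fri: 6:42 AM–12:25 PM = 5 h 43 min; less 30 min break → 5 h 13 min
Sat: 7:19 AM–6:09 PM = 10 h 50 min; less 10 min break → 10 h 40 min
Sun: 8:57 AM–1:03 PM = 4 h 6 min; less 45 min break → 3 h 21 min
Total: 3 h 52 min + 10 h 7 min + 5 h 13 min + 10 h 40 min + 3 h 21 min = 33 h 13 min.

33 h 13 min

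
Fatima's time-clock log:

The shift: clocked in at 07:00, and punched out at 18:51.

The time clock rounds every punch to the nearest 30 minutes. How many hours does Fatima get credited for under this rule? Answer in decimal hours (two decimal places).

The shift: in 07:00→07:00, out 18:51→19:00; 12 h 0 min

12.00 hours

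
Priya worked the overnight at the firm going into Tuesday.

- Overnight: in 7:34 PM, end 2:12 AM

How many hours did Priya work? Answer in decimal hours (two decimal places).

Overnight: 7:34 PM → midnight = 4 h 26 min; midnight → 2:12 AM = 2 h 12 min; span 6 h 38 min

6.63 hours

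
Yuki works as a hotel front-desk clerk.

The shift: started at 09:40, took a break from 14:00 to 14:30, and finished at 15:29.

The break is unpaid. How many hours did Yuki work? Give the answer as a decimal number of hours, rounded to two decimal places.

The shift: 09:40–15:29 = 5 h 49 min; less 30 min break → 5 h 19 min

5.32 hours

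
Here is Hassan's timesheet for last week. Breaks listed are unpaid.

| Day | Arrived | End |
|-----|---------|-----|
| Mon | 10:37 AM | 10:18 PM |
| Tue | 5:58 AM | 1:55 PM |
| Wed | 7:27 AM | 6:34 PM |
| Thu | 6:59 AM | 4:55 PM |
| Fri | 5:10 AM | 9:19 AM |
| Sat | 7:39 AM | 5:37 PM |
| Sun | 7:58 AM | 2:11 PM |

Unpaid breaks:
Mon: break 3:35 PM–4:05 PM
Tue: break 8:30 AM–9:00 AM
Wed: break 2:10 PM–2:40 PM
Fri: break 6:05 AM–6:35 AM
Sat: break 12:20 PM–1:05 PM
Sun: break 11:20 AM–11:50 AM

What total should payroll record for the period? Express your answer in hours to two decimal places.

57.77 hours

Mon: 10:37 AM–10:18 PM = 11 h 41 min; less 30 min break → 11 h 11 min
Tue: 5:58 AM–1:55 PM = 7 h 57 min; less 30 min break → 7 h 27 min
Wed: 7:27 AM–6:34 PM = 11 h 7 min; less 30 min break → 10 h 37 min
Thu: 6:59 AM–4:55 PM = 9 h 56 min
Fri: 5:10 AM–9:19 AM = 4 h 9 min; less 30 min break → 3 h 39 min
Sat: 7:39 AM–5:37 PM = 9 h 58 min; less 45 min break → 9 h 13 min
Sun: 7:58 AM–2:11 PM = 6 h 13 min; less 30 min break → 5 h 43 min
Total: 11 h 11 min + 7 h 27 min + 10 h 37 min + 9 h 56 min + 3 h 39 min + 9 h 13 min + 5 h 43 min = 57 h 46 min.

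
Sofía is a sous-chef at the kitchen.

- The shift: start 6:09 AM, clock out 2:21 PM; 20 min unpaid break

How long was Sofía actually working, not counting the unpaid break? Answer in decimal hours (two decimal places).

The shift: 6:09 AM–2:21 PM = 8 h 12 min; less 20 min break → 7 h 52 min

7.87 hours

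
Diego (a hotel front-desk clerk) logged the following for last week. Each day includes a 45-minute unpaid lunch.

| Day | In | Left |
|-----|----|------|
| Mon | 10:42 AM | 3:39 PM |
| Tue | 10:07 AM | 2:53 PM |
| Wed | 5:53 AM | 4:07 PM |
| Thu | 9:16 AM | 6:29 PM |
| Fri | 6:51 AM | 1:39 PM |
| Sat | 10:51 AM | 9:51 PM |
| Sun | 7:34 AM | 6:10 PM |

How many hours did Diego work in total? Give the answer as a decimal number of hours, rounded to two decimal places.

Mon: 10:42 AM–3:39 PM = 4 h 57 min; less 45 min break → 4 h 12 min
Tue: 10:07 AM–2:53 PM = 4 h 46 min; less 45 min break → 4 h 1 min
Wed: 5:53 AM–4:07 PM = 10 h 14 min; less 45 min break → 9 h 29 min
Thu: 9:16 AM–6:29 PM = 9 h 13 min; less 45 min break → 8 h 28 min
Fri: 6:51 AM–1:39 PM = 6 h 48 min; less 45 min break → 6 h 3 min
Sat: 10:51 AM–9:51 PM = 11 h 0 min; less 45 min break → 10 h 15 min
Sun: 7:34 AM–6:10 PM = 10 h 36 min; less 45 min break → 9 h 51 min
Total: 4 h 12 min + 4 h 1 min + 9 h 29 min + 8 h 28 min + 6 h 3 min + 10 h 15 min + 9 h 51 min = 52 h 19 min.

52.32 hours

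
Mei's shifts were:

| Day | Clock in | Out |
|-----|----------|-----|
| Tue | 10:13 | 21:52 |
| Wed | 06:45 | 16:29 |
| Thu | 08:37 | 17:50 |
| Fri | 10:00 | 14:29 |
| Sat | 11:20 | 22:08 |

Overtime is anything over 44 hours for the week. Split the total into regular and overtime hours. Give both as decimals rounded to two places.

Regular 44.00 hours, overtime 1.88 hours

Tue: 10:13–21:52 = 11 h 39 min
Wed: 06:45–16:29 = 9 h 44 min
Thu: 08:37–17:50 = 9 h 13 min
Fri: 10:00–14:29 = 4 h 29 min
Sat: 11:20–22:08 = 10 h 48 min
Total worked: 45 h 53 min = 45.88 h.
Threshold 44 h → overtime 1 h 53 min, regular 44 h 0 min.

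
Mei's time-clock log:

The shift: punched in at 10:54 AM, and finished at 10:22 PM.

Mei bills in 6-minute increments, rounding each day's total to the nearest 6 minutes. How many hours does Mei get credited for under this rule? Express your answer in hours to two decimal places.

11.50 hours

The shift: 10:54 AM–10:22 PM = 11 h 28 min → rounds to 11 h 30 min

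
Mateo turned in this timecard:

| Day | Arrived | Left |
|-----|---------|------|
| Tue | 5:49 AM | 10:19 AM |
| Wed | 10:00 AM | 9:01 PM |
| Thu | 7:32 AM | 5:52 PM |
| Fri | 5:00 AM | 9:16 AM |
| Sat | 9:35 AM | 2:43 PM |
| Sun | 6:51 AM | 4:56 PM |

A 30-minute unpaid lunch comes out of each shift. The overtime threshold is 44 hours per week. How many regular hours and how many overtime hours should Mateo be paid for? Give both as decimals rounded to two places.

Regular 42.33 hours, overtime 0.00 hours

Tue: 5:49 AM–10:19 AM = 4 h 30 min; less 30 min break → 4 h 0 min
Wed: 10:00 AM–9:01 PM = 11 h 1 min; less 30 min break → 10 h 31 min
Thu: 7:32 AM–5:52 PM = 10 h 20 min; less 30 min break → 9 h 50 min
Fri: 5:00 AM–9:16 AM = 4 h 16 min; less 30 min break → 3 h 46 min
Sat: 9:35 AM–2:43 PM = 5 h 8 min; less 30 min break → 4 h 38 min
Sun: 6:51 AM–4:56 PM = 10 h 5 min; less 30 min break → 9 h 35 min
Total worked: 42 h 20 min = 42.33 h.
Threshold 44 h → overtime 0 h 0 min, regular 42 h 20 min.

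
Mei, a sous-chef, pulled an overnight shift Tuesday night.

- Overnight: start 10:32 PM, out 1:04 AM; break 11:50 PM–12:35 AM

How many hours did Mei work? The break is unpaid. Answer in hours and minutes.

Overnight: 10:32 PM → midnight = 1 h 28 min; midnight → 1:04 AM = 1 h 4 min; span 2 h 32 min; less 45 min break → 1 h 47 min

1 h 47 min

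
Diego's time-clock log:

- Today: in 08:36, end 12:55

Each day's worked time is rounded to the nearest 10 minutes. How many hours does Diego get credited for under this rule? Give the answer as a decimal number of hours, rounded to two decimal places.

Today: 08:36–12:55 = 4 h 19 min → rounds to 4 h 20 min

4.33 hours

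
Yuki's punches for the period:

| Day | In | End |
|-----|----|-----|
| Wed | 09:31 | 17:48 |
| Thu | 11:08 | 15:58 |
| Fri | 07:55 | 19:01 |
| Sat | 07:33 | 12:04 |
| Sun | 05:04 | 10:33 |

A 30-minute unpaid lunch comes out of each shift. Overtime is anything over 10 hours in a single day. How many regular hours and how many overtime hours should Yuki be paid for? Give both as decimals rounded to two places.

Regular 31.12 hours, overtime 0.60 hours

Wed: 09:31–17:48 = 8 h 17 min; less 30 min break → 7 h 47 min
Thu: 11:08–15:58 = 4 h 50 min; less 30 min break → 4 h 20 min
Fri: 07:55–19:01 = 11 h 6 min; less 30 min break → 10 h 36 min
Sat: 07:33–12:04 = 4 h 31 min; less 30 min break → 4 h 1 min
Sun: 05:04–10:33 = 5 h 29 min; less 30 min break → 4 h 59 min
Wed reg 7 h 47 min / OT 0 h 0 min; Thu reg 4 h 20 min / OT 0 h 0 min; Fri reg 10 h 0 min / OT 0 h 36 min; Sat reg 4 h 1 min / OT 0 h 0 min; Sun reg 4 h 59 min / OT 0 h 0 min.
Totals: regular 31 h 7 min, overtime 0 h 36 min.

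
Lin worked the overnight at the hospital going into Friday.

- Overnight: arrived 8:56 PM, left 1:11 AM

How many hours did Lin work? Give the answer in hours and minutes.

4 h 15 min

Overnight: 8:56 PM → midnight = 3 h 4 min; midnight → 1:11 AM = 1 h 11 min; span 4 h 15 min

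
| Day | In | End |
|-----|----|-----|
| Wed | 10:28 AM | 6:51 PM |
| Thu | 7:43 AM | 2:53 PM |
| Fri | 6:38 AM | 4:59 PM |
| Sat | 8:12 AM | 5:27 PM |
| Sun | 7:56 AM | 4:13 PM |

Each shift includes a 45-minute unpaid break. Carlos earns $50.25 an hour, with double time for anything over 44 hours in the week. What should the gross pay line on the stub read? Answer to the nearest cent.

$1994.09

Wed: 10:28 AM–6:51 PM = 8 h 23 min; less 45 min break → 7 h 38 min
Thu: 7:43 AM–2:53 PM = 7 h 10 min; less 45 min break → 6 h 25 min
Fri: 6:38 AM–4:59 PM = 10 h 21 min; less 45 min break → 9 h 36 min
Sat: 8:12 AM–5:27 PM = 9 h 15 min; less 45 min break → 8 h 30 min
Sun: 7:56 AM–4:13 PM = 8 h 17 min; less 45 min break → 7 h 32 min
Total worked: 39 h 41 min = 2381 min.
Regular 39 h 41 min = 2381 min at $50.25/h; overtime 0 h 0 min = 0 min at $100.50/h.
Pay = (2381 × $50.25 + 0 × $100.50) ÷ 60 = $1994.09.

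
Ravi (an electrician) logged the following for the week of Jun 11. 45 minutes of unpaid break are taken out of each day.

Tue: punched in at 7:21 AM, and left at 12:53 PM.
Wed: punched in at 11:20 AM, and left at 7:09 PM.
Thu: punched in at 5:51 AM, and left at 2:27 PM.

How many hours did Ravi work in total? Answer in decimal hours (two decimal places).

Tue: 7:21 AM–12:53 PM = 5 h 32 min; less 45 min break → 4 h 47 min
Wed: 11:20 AM–7:09 PM = 7 h 49 min; less 45 min break → 7 h 4 min
Thu: 5:51 AM–2:27 PM = 8 h 36 min; less 45 min break → 7 h 51 min
Total: 4 h 47 min + 7 h 4 min + 7 h 51 min = 19 h 42 min.

19.70 hours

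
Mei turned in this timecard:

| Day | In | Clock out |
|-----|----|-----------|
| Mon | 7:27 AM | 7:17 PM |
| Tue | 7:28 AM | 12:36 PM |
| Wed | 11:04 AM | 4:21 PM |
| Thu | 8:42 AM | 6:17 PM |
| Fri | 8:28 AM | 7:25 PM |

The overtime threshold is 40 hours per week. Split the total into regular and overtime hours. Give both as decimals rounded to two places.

Regular 40.00 hours, overtime 2.78 hours

Mon: 7:27 AM–7:17 PM = 11 h 50 min
Tue: 7:28 AM–12:36 PM = 5 h 8 min
Wed: 11:04 AM–4:21 PM = 5 h 17 min
Thu: 8:42 AM–6:17 PM = 9 h 35 min
Fri: 8:28 AM–7:25 PM = 10 h 57 min
Total worked: 42 h 47 min = 42.78 h.
Threshold 40 h → overtime 2 h 47 min, regular 40 h 0 min.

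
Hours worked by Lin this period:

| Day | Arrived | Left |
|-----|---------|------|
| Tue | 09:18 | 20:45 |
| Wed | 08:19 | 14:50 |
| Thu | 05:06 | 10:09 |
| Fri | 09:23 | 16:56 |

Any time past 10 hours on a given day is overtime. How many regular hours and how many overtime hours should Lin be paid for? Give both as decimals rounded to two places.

Regular 29.12 hours, overtime 1.45 hours

Tue: 09:18–20:45 = 11 h 27 min
Wed: 08:19–14:50 = 6 h 31 min
Thu: 05:06–10:09 = 5 h 3 min
Fri: 09:23–16:56 = 7 h 33 min
Tue reg 10 h 0 min / OT 1 h 27 min; Wed reg 6 h 31 min / OT 0 h 0 min; Thu reg 5 h 3 min / OT 0 h 0 min; Fri reg 7 h 33 min / OT 0 h 0 min.
Totals: regular 29 h 7 min, overtime 1 h 27 min.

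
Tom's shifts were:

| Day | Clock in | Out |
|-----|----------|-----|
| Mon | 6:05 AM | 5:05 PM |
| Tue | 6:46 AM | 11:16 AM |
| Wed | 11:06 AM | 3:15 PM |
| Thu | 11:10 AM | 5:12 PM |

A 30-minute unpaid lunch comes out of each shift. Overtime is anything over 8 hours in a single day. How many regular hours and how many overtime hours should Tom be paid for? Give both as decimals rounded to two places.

Mon: 6:05 AM–5:05 PM = 11 h 0 min; less 30 min break → 10 h 30 min
Tue: 6:46 AM–11:16 AM = 4 h 30 min; less 30 min break → 4 h 0 min
Wed: 11:06 AM–3:15 PM = 4 h 9 min; less 30 min break → 3 h 39 min
Thu: 11:10 AM–5:12 PM = 6 h 2 min; less 30 min break → 5 h 32 min
Mon reg 8 h 0 min / OT 2 h 30 min; Tue reg 4 h 0 min / OT 0 h 0 min; Wed reg 3 h 39 min / OT 0 h 0 min; Thu reg 5 h 32 min / OT 0 h 0 min.
Totals: regular 21 h 11 min, overtime 2 h 30 min.

Regular 21.18 hours, overtime 2.50 hours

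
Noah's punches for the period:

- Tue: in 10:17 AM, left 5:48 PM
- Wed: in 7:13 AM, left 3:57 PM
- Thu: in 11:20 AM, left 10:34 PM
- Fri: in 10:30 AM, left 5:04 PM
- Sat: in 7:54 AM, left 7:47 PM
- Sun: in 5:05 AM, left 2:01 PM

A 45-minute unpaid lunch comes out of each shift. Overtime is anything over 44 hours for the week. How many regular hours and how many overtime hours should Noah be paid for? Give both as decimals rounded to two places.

Tue: 10:17 AM–5:48 PM = 7 h 31 min; less 45 min break → 6 h 46 min
Wed: 7:13 AM–3:57 PM = 8 h 44 min; less 45 min break → 7 h 59 min
Thu: 11:20 AM–10:34 PM = 11 h 14 min; less 45 min break → 10 h 29 min
Fri: 10:30 AM–5:04 PM = 6 h 34 min; less 45 min break → 5 h 49 min
Sat: 7:54 AM–7:47 PM = 11 h 53 min; less 45 min break → 11 h 8 min
Sun: 5:05 AM–2:01 PM = 8 h 56 min; less 45 min break → 8 h 11 min
Total worked: 50 h 22 min = 50.37 h.
Threshold 44 h → overtime 6 h 22 min, regular 44 h 0 min.

Regular 44.00 hours, overtime 6.37 hours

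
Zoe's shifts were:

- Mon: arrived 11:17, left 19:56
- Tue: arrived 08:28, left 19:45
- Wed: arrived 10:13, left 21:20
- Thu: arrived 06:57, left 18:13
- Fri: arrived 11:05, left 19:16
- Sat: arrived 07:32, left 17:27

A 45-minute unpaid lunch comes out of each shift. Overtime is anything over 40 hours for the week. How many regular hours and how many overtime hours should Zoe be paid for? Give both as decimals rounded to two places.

Mon: 11:17–19:56 = 8 h 39 min; less 45 min break → 7 h 54 min
Tue: 08:28–19:45 = 11 h 17 min; less 45 min break → 10 h 32 min
Wed: 10:13–21:20 = 11 h 7 min; less 45 min break → 10 h 22 min
Thu: 06:57–18:13 = 11 h 16 min; less 45 min break → 10 h 31 min
Fri: 11:05–19:16 = 8 h 11 min; less 45 min break → 7 h 26 min
Sat: 07:32–17:27 = 9 h 55 min; less 45 min break → 9 h 10 min
Total worked: 55 h 55 min = 55.92 h.
Threshold 40 h → overtime 15 h 55 min, regular 40 h 0 min.

Regular 40.00 hours, overtime 15.92 hours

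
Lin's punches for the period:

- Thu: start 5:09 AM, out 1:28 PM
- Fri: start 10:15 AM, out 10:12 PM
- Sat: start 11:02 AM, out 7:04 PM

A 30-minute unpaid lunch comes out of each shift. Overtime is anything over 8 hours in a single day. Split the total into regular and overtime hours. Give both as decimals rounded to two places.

Thu: 5:09 AM–1:28 PM = 8 h 19 min; less 30 min break → 7 h 49 min
Fri: 10:15 AM–10:12 PM = 11 h 57 min; less 30 min break → 11 h 27 min
Sat: 11:02 AM–7:04 PM = 8 h 2 min; less 30 min break → 7 h 32 min
Thu reg 7 h 49 min / OT 0 h 0 min; Fri reg 8 h 0 min / OT 3 h 27 min; Sat reg 7 h 32 min / OT 0 h 0 min.
Totals: regular 23 h 21 min, overtime 3 h 27 min.

Regular 23.35 hours, overtime 3.45 hours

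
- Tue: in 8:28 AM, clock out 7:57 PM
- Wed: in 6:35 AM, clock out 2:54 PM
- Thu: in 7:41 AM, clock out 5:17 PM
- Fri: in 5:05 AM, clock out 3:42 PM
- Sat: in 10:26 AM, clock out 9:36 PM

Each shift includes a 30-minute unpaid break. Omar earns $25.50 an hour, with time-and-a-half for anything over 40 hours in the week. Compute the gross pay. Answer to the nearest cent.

Tue: 8:28 AM–7:57 PM = 11 h 29 min; less 30 min break → 10 h 59 min
Wed: 6:35 AM–2:54 PM = 8 h 19 min; less 30 min break → 7 h 49 min
Thu: 7:41 AM–5:17 PM = 9 h 36 min; less 30 min break → 9 h 6 min
Fri: 5:05 AM–3:42 PM = 10 h 37 min; less 30 min break → 10 h 7 min
Sat: 10:26 AM–9:36 PM = 11 h 10 min; less 30 min break → 10 h 40 min
Total worked: 48 h 41 min = 2921 min.
Regular 40 h 0 min = 2400 min at $25.50/h; overtime 8 h 41 min = 521 min at $38.25/h.
Pay = (2400 × $25.50 + 521 × $38.25) ÷ 60 = $1352.14.

$1352.14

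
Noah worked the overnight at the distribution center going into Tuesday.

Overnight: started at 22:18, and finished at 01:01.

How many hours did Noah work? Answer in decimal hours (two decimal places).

2.72 hours

Overnight: 22:18 → midnight = 1 h 42 min; midnight → 01:01 = 1 h 1 min; span 2 h 43 min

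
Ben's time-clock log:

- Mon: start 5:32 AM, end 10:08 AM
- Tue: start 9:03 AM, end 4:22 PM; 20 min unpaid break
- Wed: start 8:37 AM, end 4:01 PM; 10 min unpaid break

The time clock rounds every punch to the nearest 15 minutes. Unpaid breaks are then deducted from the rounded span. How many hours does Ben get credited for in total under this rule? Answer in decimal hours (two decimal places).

Mon: in 5:32 AM→5:30 AM, out 10:08 AM→10:15 AM; 4 h 45 min
Tue: in 9:03 AM→9:00 AM, out 4:22 PM→4:15 PM; 7 h 15 min − 20 min = 6 h 55 min
Wed: in 8:37 AM→8:30 AM, out 4:01 PM→4:00 PM; 7 h 30 min − 10 min = 7 h 20 min
Total credited: 19 h 0 min.

19.00 hours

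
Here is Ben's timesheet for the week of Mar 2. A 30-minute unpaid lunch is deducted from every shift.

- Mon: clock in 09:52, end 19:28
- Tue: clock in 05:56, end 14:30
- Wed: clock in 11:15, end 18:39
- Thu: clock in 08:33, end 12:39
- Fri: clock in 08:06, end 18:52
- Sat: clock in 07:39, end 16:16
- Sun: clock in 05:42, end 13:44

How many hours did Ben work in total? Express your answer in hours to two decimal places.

53.58 hours

Mon: 09:52–19:28 = 9 h 36 min; less 30 min break → 9 h 6 min
Tue: 05:56–14:30 = 8 h 34 min; less 30 min break → 8 h 4 min
Wed: 11:15–18:39 = 7 h 24 min; less 30 min break → 6 h 54 min
Thu: 08:33–12:39 = 4 h 6 min; less 30 min break → 3 h 36 min
Fri: 08:06–18:52 = 10 h 46 min; less 30 min break → 10 h 16 min
Sat: 07:39–16:16 = 8 h 37 min; less 30 min break → 8 h 7 min
Sun: 05:42–13:44 = 8 h 2 min; less 30 min break → 7 h 32 min
Total: 9 h 6 min + 8 h 4 min + 6 h 54 min + 3 h 36 min + 10 h 16 min + 8 h 7 min + 7 h 32 min = 53 h 35 min.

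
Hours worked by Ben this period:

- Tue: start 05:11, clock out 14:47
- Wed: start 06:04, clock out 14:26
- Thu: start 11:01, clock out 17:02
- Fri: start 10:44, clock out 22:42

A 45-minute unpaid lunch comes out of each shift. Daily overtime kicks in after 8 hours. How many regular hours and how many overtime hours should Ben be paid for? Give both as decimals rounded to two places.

Regular 28.88 hours, overtime 4.07 hours

Tue: 05:11–14:47 = 9 h 36 min; less 45 min break → 8 h 51 min
Wed: 06:04–14:26 = 8 h 22 min; less 45 min break → 7 h 37 min
Thu: 11:01–17:02 = 6 h 1 min; less 45 min break → 5 h 16 min
Fri: 10:44–22:42 = 11 h 58 min; less 45 min break → 11 h 13 min
Tue reg 8 h 0 min / OT 0 h 51 min; Wed reg 7 h 37 min / OT 0 h 0 min; Thu reg 5 h 16 min / OT 0 h 0 min; Fri reg 8 h 0 min / OT 3 h 13 min.
Totals: regular 28 h 53 min, overtime 4 h 4 min.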